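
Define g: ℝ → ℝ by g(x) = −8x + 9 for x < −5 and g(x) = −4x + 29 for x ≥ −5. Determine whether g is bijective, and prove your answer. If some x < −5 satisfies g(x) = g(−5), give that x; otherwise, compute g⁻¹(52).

-43/8

Both pieces are strictly decreasing (slopes −8 and −4), so each is injective on its own interval.
The left piece maps (−∞, −5) onto (49, ∞); the right piece maps [−5, ∞) onto (−∞, 49].
Since 49 = 49, the images partition ℝ: g is injective and surjective, hence bijective.
Because the two images are disjoint, no x < −5 has g(x) = g(−5), so we compute g⁻¹(52): 52 lies in (49, ∞), so solve −8x + 9 = 52: x = (52 − 9)/(−8) = −43/8.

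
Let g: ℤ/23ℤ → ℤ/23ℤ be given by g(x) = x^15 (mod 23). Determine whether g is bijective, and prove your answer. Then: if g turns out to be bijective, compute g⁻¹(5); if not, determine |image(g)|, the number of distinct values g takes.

10

Since 23 is prime, the nonzero elements of ℤ/23ℤ form a cyclic group of order 22.
As gcd(15, 22) = 1, raising to the 15th power is a bijection on this group: if x_1^15 ≡ x_2^15 then (x_1x_2^{−1})^15 = 1, and the only element of order dividing gcd(15, 22) = 1 is 1, so x_1 = x_2.
With g(0) = 0 this makes g injective on all of ℤ/23ℤ, hence bijective (finite equal-size domain and codomain). In particular g is bijective.
Since g is bijective, we find the preimage of 5. The inverse of x ↦ x^15 on (ℤ/23ℤ)^× is x ↦ x^3, because 15·3 = 45 = 2·22 + 1 ≡ 1 (mod 22) and x^{22} = 1 for x ≠ 0 (Fermat). So g⁻¹(5) = 5^3 mod 23.
Repeated squaring mod 23: 5^1 ≡ 5, 5^2 ≡ 5² = 25 ≡ 2. Since 3 = 2 + 1, 5^3 ≡ 2·5: 2·5 = 10. So 5^3 ≡ 10 (mod 23).
Hence g⁻¹(5) = 10.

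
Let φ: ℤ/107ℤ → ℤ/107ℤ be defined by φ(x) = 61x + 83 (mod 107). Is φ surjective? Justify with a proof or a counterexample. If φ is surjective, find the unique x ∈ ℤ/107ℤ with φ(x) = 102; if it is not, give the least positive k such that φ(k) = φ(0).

81

Recall: surjectivity means every element of the codomain has a preimage under φ.
Since gcd(61, 107) = 1, 61 is invertible modulo 107. Euclid's algorithm: 107 = 1·61 + 46, 61 = 1·46 + 15, 46 = 3·15 + 1; back-substituting gives 1 = 100·61 − 57·107, so 61⁻¹ ≡ 100 (mod 107).
For any y ∈ ℤ/107ℤ, x = 100(y − 83) mod 107 satisfies φ(x) = 61·100(y − 83) + 83 ≡ y (since 61·100 ≡ 1 mod 107). So every y has a preimage.
Therefore φ is surjective.
Since φ is surjective, we find φ⁻¹(102): we need 61x ≡ 102 − 83 ≡ 19 (mod 107). Using 61⁻¹ = 100: x ≡ 100·19 = 1900 = 17·107 + 81, so x = 81.
Check: φ(81) = 61·81 + 83 = 5024 = 46·107 + 102 ≡ 102 (mod 107).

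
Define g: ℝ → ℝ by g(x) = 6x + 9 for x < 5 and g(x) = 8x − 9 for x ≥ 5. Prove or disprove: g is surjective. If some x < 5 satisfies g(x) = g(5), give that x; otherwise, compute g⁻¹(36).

Both pieces are strictly increasing (slopes 6 and 8), so each is injective on its own interval.
The left piece maps (−∞, 5) onto (−∞, 39); the right piece maps [5, ∞) onto [31, ∞).
The union (−∞, 39) ∪ [31, ∞) covers ℝ, so g is surjective.
For the follow-up: the images overlap, so an x < 5 with g(x) = g(5) exists. g(5) = 31; solving 6x + 9 = 31 for x < 5 gives x = (31 − 9)/6 = 11/3.

11/3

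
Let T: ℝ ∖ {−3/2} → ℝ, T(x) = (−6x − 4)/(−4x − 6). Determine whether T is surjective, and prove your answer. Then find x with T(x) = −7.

If T(x) = 3/2, cross-multiplying gives −4(−6x − 4) = −6(−4x − 6), which simplifies to 16 = 36 — false.  So 3/2 has no preimage and T is not surjective.
Solving T(x) = −7: cross-multiplying gives −6x − 4 = −7(−4x − 6), which rearranges to −34x = 46, so x = −23/17.

-23/17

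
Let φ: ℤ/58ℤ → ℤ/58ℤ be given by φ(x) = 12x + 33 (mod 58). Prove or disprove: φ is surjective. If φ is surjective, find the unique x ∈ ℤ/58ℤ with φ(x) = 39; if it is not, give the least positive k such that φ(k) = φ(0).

Since gcd(12, 58) = 2, we have 12x ≡ 0 (mod 2) for all x, so φ(x) ≡ 1 (mod 2).
But 0 ≢ 1 (mod 2), so 0 ∈ ℤ/58ℤ has no preimage. Hence φ is not surjective.
Since φ is not surjective, we find the least positive k with φ(k) = φ(0): this means 12k ≡ 0 (mod 58), i.e. 58 ∣ 12k. Since gcd(12, 58) = 2, dividing through by 2 this holds exactly when 29 ∣ 6k, and as gcd(6, 29) = 1, exactly when 29 ∣ k.
The smallest positive such k is 29.

29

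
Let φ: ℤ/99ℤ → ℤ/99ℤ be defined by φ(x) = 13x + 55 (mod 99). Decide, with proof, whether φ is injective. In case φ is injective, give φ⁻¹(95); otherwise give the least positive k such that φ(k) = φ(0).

If φ(s) = φ(t), then 13s ≡ 13t (mod 99). Because gcd(13, 99) = 1, we may cancel 13 to get s ≡ t (mod 99).
Therefore φ is injective.
We now compute 13⁻¹ mod 99 explicitly. Euclid's algorithm: 99 = 7·13 + 8, 13 = 1·8 + 5, 8 = 1·5 + 3, 5 = 1·3 + 2, 3 = 1·2 + 1; back-substituting gives 1 = 61·13 − 8·99, so 13⁻¹ ≡ 61 (mod 99).
Since φ is injective, we find φ⁻¹(95): we need 13x ≡ 95 − 55 ≡ 40 (mod 99). Using 13⁻¹ = 61: x ≡ 61·40 = 2440 = 24·99 + 64, so x = 64.
Check: φ(64) = 13·64 + 55 = 887 = 8·99 + 95 ≡ 95 (mod 99).

64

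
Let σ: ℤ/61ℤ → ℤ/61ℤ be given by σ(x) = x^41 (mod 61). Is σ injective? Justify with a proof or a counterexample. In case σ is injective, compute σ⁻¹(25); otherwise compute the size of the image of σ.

16

Since 61 is prime, the nonzero elements of ℤ/61ℤ form a cyclic group of order 60.
As gcd(41, 60) = 1, raising to the 41st power is a bijection on this group: if s^41 ≡ t^41 then (st^{−1})^41 = 1, and the only element of order dividing gcd(41, 60) = 1 is 1, so s = t.
With σ(0) = 0 this makes σ injective on all of ℤ/61ℤ, hence bijective (finite equal-size domain and codomain). In particular σ is injective.
Since σ is injective, we find the preimage of 25. The inverse of x ↦ x^41 on (ℤ/61ℤ)^× is x ↦ x^41, because 41·41 = 1681 = 28·60 + 1 ≡ 1 (mod 60) and x^{60} = 1 for x ≠ 0 (Fermat). So σ⁻¹(25) = 25^41 mod 61.
Repeated squaring mod 61: 25^1 ≡ 25, 25^2 ≡ 25² = 625 ≡ 15, 25^4 ≡ 15² = 225 ≡ 42, 25^8 ≡ 42² = 1764 ≡ 56, 25^16 ≡ 56² = 3136 ≡ 25, 25^32 ≡ 25² = 625 ≡ 15. Since 41 = 32 + 8 + 1, 25^41 ≡ 15·56·25: 15·56 = 840 ≡ 47, then 47·25 = 1175 ≡ 16. So 25^41 ≡ 16 (mod 61).
Hence σ⁻¹(25) = 16.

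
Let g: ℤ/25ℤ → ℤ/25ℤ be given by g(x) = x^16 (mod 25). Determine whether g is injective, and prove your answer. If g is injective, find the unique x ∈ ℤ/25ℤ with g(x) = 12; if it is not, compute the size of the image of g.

6

g(3): Repeated squaring mod 25: 3^1 ≡ 3, 3^2 ≡ 3² = 9, 3^4 ≡ 9² = 81 ≡ 6, 3^8 ≡ 6² = 36 ≡ 11, 3^16 ≡ 11² = 121 ≡ 21. So 3^16 ≡ 21 (mod 25).
g(4): Repeated squaring mod 25: 4^1 ≡ 4, 4^2 ≡ 4² = 16, 4^4 ≡ 16² = 256 ≡ 6, 4^8 ≡ 6² = 36 ≡ 11, 4^16 ≡ 11² = 121 ≡ 21. So 4^16 ≡ 21 (mod 25).
So g(3) = g(4) = 21 while 3 ≠ 4, therefore g is not injective.
Since g is not injective, we determine |image(g)|. Computing x^16 mod 25 for each x (by repeated squaring, reducing mod 25 at every step), the values g(0), g(1), …, g(24) are: 0, 1, 11, 21, 21, 0, 6, 1, 6, 16, 0, 11, 16, 16, 11, 0, 16, 6, 1, 6, 0, 21, 21, 11, 1.
The distinct values are {0, 1, 6, 11, 16, 21}; there are 6 of them.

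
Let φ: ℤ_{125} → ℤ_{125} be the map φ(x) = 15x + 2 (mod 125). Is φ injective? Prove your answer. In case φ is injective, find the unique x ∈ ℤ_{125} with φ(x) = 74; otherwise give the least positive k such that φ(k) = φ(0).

25

Recall: φ is injective when φ(a) = φ(b) forces a = b.
We have gcd(15, 125) = 5 > 1. Taking a = 0 and b = 25: φ(0) = 2 and φ(25) = 15·25 + 2 = 377 ≡ 2 (mod 125).
So φ(0) = φ(25) while 0 ≠ 25, thus φ is not injective.
Since φ is not injective, we find the least positive k with φ(k) = φ(0): this means 15k ≡ 0 (mod 125), i.e. 125 ∣ 15k. Since gcd(15, 125) = 5, dividing through by 5 this holds exactly when 25 ∣ 3k, and as gcd(3, 25) = 1, exactly when 25 ∣ k.
The smallest positive such k is 25.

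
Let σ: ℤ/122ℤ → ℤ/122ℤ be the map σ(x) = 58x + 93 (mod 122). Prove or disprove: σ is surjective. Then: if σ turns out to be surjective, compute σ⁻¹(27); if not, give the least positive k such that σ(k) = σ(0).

61

Since gcd(58, 122) = 2, we have 58x ≡ 0 (mod 2) for all x, so σ(x) ≡ 1 (mod 2).
But 0 ≢ 1 (mod 2), so 0 ∈ ℤ/122ℤ has no preimage. Thus σ is not surjective.
Since σ is not surjective, we find the least positive k with σ(k) = σ(0): this means 58k ≡ 0 (mod 122), i.e. 122 ∣ 58k. Since gcd(58, 122) = 2, dividing through by 2 this holds exactly when 61 ∣ 29k, and as gcd(29, 61) = 1, exactly when 61 ∣ k.
The smallest positive such k is 61.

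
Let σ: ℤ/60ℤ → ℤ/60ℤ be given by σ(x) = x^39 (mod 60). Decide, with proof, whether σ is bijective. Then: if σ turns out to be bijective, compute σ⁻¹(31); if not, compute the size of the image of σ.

σ(0) = 0^39 = 0.
σ(30): Repeated squaring mod 60: 30^1 ≡ 30, 30^2 ≡ 30² = 900 ≡ 0, 30^4 ≡ 0² = 0, 30^8 ≡ 0² = 0, 30^16 ≡ 0² = 0, 30^32 ≡ 0² = 0. Since 39 = 32 + 4 + 2 + 1, 30^39 ≡ 0·0·0·30: 0·0 = 0, then 0·0 = 0, then 0·30 = 0. So 30^39 ≡ 0 (mod 60).
So σ(0) = σ(30) = 0 while 0 ≠ 30, therefore σ is not injective, hence not bijective.
Since σ is not bijective, we determine |image(σ)|. Computing x^39 mod 60 for each x (by repeated squaring, reducing mod 60 at every step), the values σ(0), σ(1), …, σ(59) are: 0, 1, 8, 27, 4, 5, 36, 43, 32, 9, 40, 11, 48, 37, 44, 15, 16, 53, 12, 19, 20, 21, 28, 47, 24, 25, 56, 3, 52, 29, 0, 31, 8, 57, 4, 35, 36, 13, 32, 39, 40, 41, 48, 7, 44, 45, 16, 23, 12, 49, 20, 51, 28, 17, 24, 55, 56, 33, 52, 59.
The distinct values are {0, 1, 3, 4, 5, 7, 8, 9, 11, 12, 13, 15, 16, 17, 19, 20, 21, 23, 24, 25, 27, 28, 29, 31, 32, 33, 35, 36, 37, 39, 40, 41, 43, 44, 45, 47, 48, 49, 51, 52, 53, 55, 56, 57, 59}; there are 45 of them.

45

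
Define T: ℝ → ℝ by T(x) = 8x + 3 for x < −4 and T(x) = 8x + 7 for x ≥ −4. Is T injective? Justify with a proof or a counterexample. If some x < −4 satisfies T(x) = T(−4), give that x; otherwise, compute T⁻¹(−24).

-31/8

Both pieces are strictly increasing (slopes 8 and 8), so each is injective on its own interval.
The left piece maps (−∞, −4) onto (−∞, −29); the right piece maps [−4, ∞) onto [−25, ∞).
These images are disjoint, so no value is attained by both pieces. So T is injective.
Because the two images are disjoint, no x < −4 has T(x) = T(−4), so we compute T⁻¹(−24): −24 lies in [−25, ∞), so solve 8x + 7 = −24: x = (−24 − 7)/8 = −31/8.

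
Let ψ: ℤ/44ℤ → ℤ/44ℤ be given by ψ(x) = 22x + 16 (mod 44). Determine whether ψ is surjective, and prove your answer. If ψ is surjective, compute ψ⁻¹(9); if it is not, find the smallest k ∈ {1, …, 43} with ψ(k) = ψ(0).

2

Recall: ψ is surjective if every y in the codomain equals ψ(x) for some x in the domain.
Since gcd(22, 44) = 22, we have 22x ≡ 0 (mod 22) for all x, so ψ(x) ≡ 16 (mod 22).
But 0 ≢ 16 (mod 22), so 0 ∈ ℤ/44ℤ has no preimage. Thus ψ is not surjective.
Since ψ is not surjective, we find the least positive k with ψ(k) = ψ(0): this means 22k ≡ 0 (mod 44), i.e. 44 ∣ 22k. Since gcd(22, 44) = 22, dividing through by 22 this holds exactly when 2 ∣ k.
The smallest positive such k is 2.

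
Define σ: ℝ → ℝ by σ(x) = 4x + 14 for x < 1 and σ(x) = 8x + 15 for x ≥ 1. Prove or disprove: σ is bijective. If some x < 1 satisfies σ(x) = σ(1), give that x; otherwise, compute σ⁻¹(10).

-1

Both pieces are strictly increasing (slopes 4 and 8), so each is injective on its own interval.
The left piece maps (−∞, 1) onto (−∞, 18); the right piece maps [1, ∞) onto [23, ∞).
The images leave a gap (18 has no preimage), so σ is not surjective, hence not bijective.
Because the two images are disjoint, no x < 1 has σ(x) = σ(1), so we compute σ⁻¹(10): 10 lies in (−∞, 18), so solve 4x + 14 = 10: x = (10 − 14)/4 = −1.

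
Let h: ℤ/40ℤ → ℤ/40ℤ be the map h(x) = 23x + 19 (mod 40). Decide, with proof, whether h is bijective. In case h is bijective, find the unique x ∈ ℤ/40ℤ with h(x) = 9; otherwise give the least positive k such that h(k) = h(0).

By definition, injectivity means: for all s, t in the domain, h(s) = h(t) implies s = t.
If h(s) = h(t), then 23s ≡ 23t (mod 40). Because gcd(23, 40) = 1, we may cancel 23 to get s ≡ t (mod 40).
We now compute 23⁻¹ mod 40 explicitly. Euclid's algorithm: 40 = 1·23 + 17, 23 = 1·17 + 6, 17 = 2·6 + 5, 6 = 1·5 + 1; back-substituting gives 1 = 7·23 − 4·40, so 23⁻¹ ≡ 7 (mod 40).
For any y ∈ ℤ/40ℤ, x = 7(y − 19) mod 40 satisfies h(x) = 23·7(y − 19) + 19 ≡ y (since 23·7 ≡ 1 mod 40). So every y has a preimage.
Therefore h is bijective.
Since h is bijective, we find h⁻¹(9): we need 23x ≡ 9 − 19 ≡ 30 (mod 40). Using 23⁻¹ = 7: x ≡ 7·30 = 210 = 5·40 + 10, so x = 10.
Check: h(10) = 23·10 + 19 = 249 = 6·40 + 9 ≡ 9 (mod 40).

10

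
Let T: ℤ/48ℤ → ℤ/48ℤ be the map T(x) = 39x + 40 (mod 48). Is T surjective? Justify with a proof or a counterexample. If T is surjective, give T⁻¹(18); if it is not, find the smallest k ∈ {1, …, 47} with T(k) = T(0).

Recall that surjectivity means every element of the codomain has a preimage under T.
Since gcd(39, 48) = 3, we have 39x ≡ 0 (mod 3) for all x, so T(x) ≡ 1 (mod 3).
But 0 ≢ 1 (mod 3), so 0 ∈ ℤ/48ℤ has no preimage. Therefore T is not surjective.
Since T is not surjective, we find the least positive k with T(k) = T(0): this means 39k ≡ 0 (mod 48), i.e. 48 ∣ 39k. Since gcd(39, 48) = 3, dividing through by 3 this holds exactly when 16 ∣ 13k, and as gcd(13, 16) = 1, exactly when 16 ∣ k.
The smallest positive such k is 16.

16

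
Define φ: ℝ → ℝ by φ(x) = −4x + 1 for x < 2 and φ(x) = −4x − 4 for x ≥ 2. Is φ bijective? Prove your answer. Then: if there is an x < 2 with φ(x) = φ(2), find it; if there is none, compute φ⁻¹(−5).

Both pieces are strictly decreasing (slopes −4 and −4), so each is injective on its own interval.
The left piece maps (−∞, 2) onto (−7, ∞); the right piece maps [2, ∞) onto (−∞, −12].
The images leave a gap (−7 has no preimage), so φ is not surjective, hence not bijective.
Because the two images are disjoint, no x < 2 has φ(x) = φ(2), so we compute φ⁻¹(−5): −5 lies in (−7, ∞), so solve −4x + 1 = −5: x = (−5 − 1)/(−4) = 3/2.

3/2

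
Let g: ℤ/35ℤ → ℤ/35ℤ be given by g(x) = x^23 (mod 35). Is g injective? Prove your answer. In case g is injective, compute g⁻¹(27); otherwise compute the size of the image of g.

Computing x^23 mod 35 for each x (by repeated squaring, reducing mod 35 at every step), the values g(0), g(1), …, g(34) are: 0, 1, 18, 12, 9, 10, 6, 28, 22, 4, 5, 16, 3, 27, 14, 15, 11, 33, 2, 24, 20, 21, 8, 32, 19, 30, 31, 13, 7, 29, 25, 26, 23, 17, 34.
Every element of ℤ/35ℤ appears exactly once in this list, so g is a bijection, and in particular injective.
Since g is injective, we read off the preimage of 27 from the same table: g(13) = 27, so g⁻¹(27) = 13.

13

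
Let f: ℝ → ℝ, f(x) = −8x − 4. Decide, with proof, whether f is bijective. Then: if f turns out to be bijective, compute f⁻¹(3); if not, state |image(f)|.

Suppose f(u) = f(v). Then −8u − 4 = −8v − 4, therefore −8u = −8v, hence u = v.
For any y ∈ ℝ, x = (y + 4)/(−8) satisfies f(x) = y.
Therefore f is bijective.
Since f is bijective, we compute f⁻¹(3) = (3 + 4)/(−8) = −7/8.

-7/8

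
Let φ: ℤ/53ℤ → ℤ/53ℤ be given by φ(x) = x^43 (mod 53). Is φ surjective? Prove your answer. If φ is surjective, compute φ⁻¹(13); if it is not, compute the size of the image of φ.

Since 53 is prime, the nonzero elements of ℤ/53ℤ form a cyclic group of order 52.
As gcd(43, 52) = 1, raising to the 43rd power is a bijection on this group: if x_1^43 ≡ x_2^43 then (x_1x_2^{−1})^43 = 1, and the only element of order dividing gcd(43, 52) = 1 is 1, so x_1 = x_2.
With φ(0) = 0 this makes φ injective on all of ℤ/53ℤ, hence bijective (finite equal-size domain and codomain). In particular φ is surjective.
Since φ is surjective, we find the preimage of 13. The inverse of x ↦ x^43 on (ℤ/53ℤ)^× is x ↦ x^23, because 43·23 = 989 = 19·52 + 1 ≡ 1 (mod 52) and x^{52} = 1 for x ≠ 0 (Fermat). So φ⁻¹(13) = 13^23 mod 53.
Repeated squaring mod 53: 13^1 ≡ 13, 13^2 ≡ 13² = 169 ≡ 10, 13^4 ≡ 10² = 100 ≡ 47, 13^8 ≡ 47² = 2209 ≡ 36, 13^16 ≡ 36² = 1296 ≡ 24. Since 23 = 16 + 4 + 2 + 1, 13^23 ≡ 24·47·10·13: 24·47 = 1128 ≡ 15, then 15·10 = 150 ≡ 44, then 44·13 = 572 ≡ 42. So 13^23 ≡ 42 (mod 53).
Hence φ⁻¹(13) = 42.

42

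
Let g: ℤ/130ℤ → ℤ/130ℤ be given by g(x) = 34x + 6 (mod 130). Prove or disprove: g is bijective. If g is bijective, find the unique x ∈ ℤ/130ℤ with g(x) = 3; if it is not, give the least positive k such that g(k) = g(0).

We have gcd(34, 130) = 2 > 1. Taking x_1 = 0 and x_2 = 65: g(0) = 6 and g(65) = 34·65 + 6 = 2216 ≡ 6 (mod 130).
So g(0) = g(65) while 0 ≠ 65, thus g is not injective, hence not bijective.
Since g is not bijective, we find the least positive k with g(k) = g(0): this means 34k ≡ 0 (mod 130), i.e. 130 ∣ 34k. Since gcd(34, 130) = 2, dividing through by 2 this holds exactly when 65 ∣ 17k, and as gcd(17, 65) = 1, exactly when 65 ∣ k.
The smallest positive such k is 65.

65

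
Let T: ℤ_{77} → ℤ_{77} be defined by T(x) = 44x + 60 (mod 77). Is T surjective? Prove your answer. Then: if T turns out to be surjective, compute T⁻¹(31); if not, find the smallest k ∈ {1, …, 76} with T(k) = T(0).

Since gcd(44, 77) = 11, we have 44x ≡ 0 (mod 11) for all x, so T(x) ≡ 5 (mod 11).
But 0 ≢ 5 (mod 11), so 0 ∈ ℤ_{77} has no preimage. Therefore T is not surjective.
Since T is not surjective, we find the least positive k with T(k) = T(0): this means 44k ≡ 0 (mod 77), i.e. 77 ∣ 44k. Since gcd(44, 77) = 11, dividing through by 11 this holds exactly when 7 ∣ 4k, and as gcd(4, 7) = 1, exactly when 7 ∣ k.
The smallest positive such k is 7.

7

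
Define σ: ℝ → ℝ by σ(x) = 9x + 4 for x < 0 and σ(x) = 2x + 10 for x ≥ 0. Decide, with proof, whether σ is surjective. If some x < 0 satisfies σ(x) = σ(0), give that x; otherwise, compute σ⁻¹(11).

Both pieces are strictly increasing (slopes 9 and 2), so each is injective on its own interval.
The left piece maps (−∞, 0) onto (−∞, 4); the right piece maps [0, ∞) onto [10, ∞).
The union (−∞, 4) ∪ [10, ∞) omits the interval between 4 and 10; in particular 4 has no preimage. So σ is not surjective.
Because the two images are disjoint, no x < 0 has σ(x) = σ(0), so we compute σ⁻¹(11): 11 lies in [10, ∞), so solve 2x + 10 = 11: x = (11 − 10)/2 = 1/2.

1/2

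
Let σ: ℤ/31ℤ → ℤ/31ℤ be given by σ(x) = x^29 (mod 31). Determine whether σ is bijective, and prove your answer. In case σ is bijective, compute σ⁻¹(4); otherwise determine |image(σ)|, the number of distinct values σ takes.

8

Since 31 is prime, the nonzero elements of ℤ/31ℤ form a cyclic group of order 30.
As gcd(29, 30) = 1, raising to the 29th power is a bijection on this group: if u^29 ≡ v^29 then (uv^{−1})^29 = 1, and the only element of order dividing gcd(29, 30) = 1 is 1, so u = v.
With σ(0) = 0 this makes σ injective on all of ℤ/31ℤ, hence bijective (finite equal-size domain and codomain). In particular σ is bijective.
Since σ is bijective, we find the preimage of 4. The inverse of x ↦ x^29 on (ℤ/31ℤ)^× is x ↦ x^29, because 29·29 = 841 = 28·30 + 1 ≡ 1 (mod 30) and x^{30} = 1 for x ≠ 0 (Fermat). So σ⁻¹(4) = 4^29 mod 31.
Repeated squaring mod 31: 4^1 ≡ 4, 4^2 ≡ 4² = 16, 4^4 ≡ 16² = 256 ≡ 8, 4^8 ≡ 8² = 64 ≡ 2, 4^16 ≡ 2² = 4. Since 29 = 16 + 8 + 4 + 1, 4^29 ≡ 4·2·8·4: 4·2 = 8, then 8·8 = 64 ≡ 2, then 2·4 = 8. So 4^29 ≡ 8 (mod 31).
Hence σ⁻¹(4) = 8.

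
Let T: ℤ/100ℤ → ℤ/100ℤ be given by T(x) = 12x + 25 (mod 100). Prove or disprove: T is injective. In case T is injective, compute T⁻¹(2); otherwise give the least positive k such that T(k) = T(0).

We have gcd(12, 100) = 4 > 1. Taking x_1 = 0 and x_2 = 25: T(0) = 25 and T(25) = 12·25 + 25 = 325 ≡ 25 (mod 100).
So T(0) = T(25) while 0 ≠ 25, therefore T is not injective.
Since T is not injective, we find the least positive k with T(k) = T(0): this means 12k ≡ 0 (mod 100), i.e. 100 ∣ 12k. Since gcd(12, 100) = 4, dividing through by 4 this holds exactly when 25 ∣ 3k, and as gcd(3, 25) = 1, exactly when 25 ∣ k.
The smallest positive such k is 25.

25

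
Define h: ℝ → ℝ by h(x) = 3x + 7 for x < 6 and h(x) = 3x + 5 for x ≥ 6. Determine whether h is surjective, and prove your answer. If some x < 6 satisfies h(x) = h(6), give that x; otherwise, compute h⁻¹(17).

16/3

Both pieces are strictly increasing (slopes 3 and 3), so each is injective on its own interval.
The left piece maps (−∞, 6) onto (−∞, 25); the right piece maps [6, ∞) onto [23, ∞).
The union (−∞, 25) ∪ [23, ∞) covers ℝ, so h is surjective.
For the follow-up: the images overlap, so an x < 6 with h(x) = h(6) exists. h(6) = 23; solving 3x + 7 = 23 for x < 6 gives x = (23 − 7)/3 = 16/3.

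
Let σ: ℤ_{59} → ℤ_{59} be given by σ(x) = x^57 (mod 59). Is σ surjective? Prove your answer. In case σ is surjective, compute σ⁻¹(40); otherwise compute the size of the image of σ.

31

Since 59 is prime, the nonzero elements of ℤ_{59} form a cyclic group of order 58.
As gcd(57, 58) = 1, raising to the 57th power is a bijection on this group: if u^57 ≡ v^57 then (uv^{−1})^57 = 1, and the only element of order dividing gcd(57, 58) = 1 is 1, so u = v.
With σ(0) = 0 this makes σ injective on all of ℤ_{59}, hence bijective (finite equal-size domain and codomain). In particular σ is surjective.
Since σ is surjective, we find the preimage of 40. The inverse of x ↦ x^57 on (ℤ_{59})^× is x ↦ x^57, because 57·57 = 3249 = 56·58 + 1 ≡ 1 (mod 58) and x^{58} = 1 for x ≠ 0 (Fermat). So σ⁻¹(40) = 40^57 mod 59.
Repeated squaring mod 59: 40^1 ≡ 40, 40^2 ≡ 40² = 1600 ≡ 7, 40^4 ≡ 7² = 49, 40^8 ≡ 49² = 2401 ≡ 41, 40^16 ≡ 41² = 1681 ≡ 29, 40^32 ≡ 29² = 841 ≡ 15. Since 57 = 32 + 16 + 8 + 1, 40^57 ≡ 15·29·41·40: 15·29 = 435 ≡ 22, then 22·41 = 902 ≡ 17, then 17·40 = 680 ≡ 31. So 40^57 ≡ 31 (mod 59).
Hence σ⁻¹(40) = 31.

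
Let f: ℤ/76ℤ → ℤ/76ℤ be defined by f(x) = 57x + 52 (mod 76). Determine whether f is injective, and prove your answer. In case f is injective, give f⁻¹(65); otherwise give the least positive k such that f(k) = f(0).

By definition, f is injective if f(x_1) = f(x_2) implies x_1 = x_2.
We have gcd(57, 76) = 19 > 1. Taking x_1 = 0 and x_2 = 4: f(0) = 52 and f(4) = 57·4 + 52 = 280 ≡ 52 (mod 76).
So f(0) = f(4) while 0 ≠ 4, hence f is not injective.
Since f is not injective, we find the least positive k with f(k) = f(0): this means 57k ≡ 0 (mod 76), i.e. 76 ∣ 57k. Since gcd(57, 76) = 19, dividing through by 19 this holds exactly when 4 ∣ 3k, and as gcd(3, 4) = 1, exactly when 4 ∣ k.
The smallest positive such k is 4.

4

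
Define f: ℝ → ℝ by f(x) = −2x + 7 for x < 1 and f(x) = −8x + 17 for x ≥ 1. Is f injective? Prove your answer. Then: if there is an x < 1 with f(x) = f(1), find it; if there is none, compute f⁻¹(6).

Both pieces are strictly decreasing (slopes −2 and −8), so each is injective on its own interval.
The left piece maps (−∞, 1) onto (5, ∞); the right piece maps [1, ∞) onto (−∞, 9].
These images overlap. In particular f(1) = 9 (right piece), and solving −2x + 7 = 9 on the left piece gives x = −1 < 1.
So f(−1) = f(1) with −1 ≠ 1, and f is not injective. This x = −1 is the requested value below 1.

-1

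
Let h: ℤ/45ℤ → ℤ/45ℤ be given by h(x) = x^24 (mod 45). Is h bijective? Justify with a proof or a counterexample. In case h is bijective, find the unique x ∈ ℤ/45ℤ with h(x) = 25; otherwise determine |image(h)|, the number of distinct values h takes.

4

h(1) = 1^24 = 1.
h(2): Repeated squaring mod 45: 2^1 ≡ 2, 2^2 ≡ 2² = 4, 2^4 ≡ 4² = 16, 2^8 ≡ 16² = 256 ≡ 31, 2^16 ≡ 31² = 961 ≡ 16. Since 24 = 16 + 8, 2^24 ≡ 16·31: 16·31 = 496 ≡ 1. So 2^24 ≡ 1 (mod 45).
So h(1) = h(2) = 1 while 1 ≠ 2, hence h is not injective, hence not bijective.
Since h is not bijective, we determine |image(h)|. Computing x^24 mod 45 for each x (by repeated squaring, reducing mod 45 at every step), the values h(0), h(1), …, h(44) are: 0, 1, 1, 36, 1, 10, 36, 1, 1, 36, 10, 1, 36, 1, 1, 0, 1, 1, 36, 1, 10, 36, 1, 1, 36, 10, 1, 36, 1, 1, 0, 1, 1, 36, 1, 10, 36, 1, 1, 36, 10, 1, 36, 1, 1.
The distinct values are {0, 1, 10, 36}; there are 4 of them.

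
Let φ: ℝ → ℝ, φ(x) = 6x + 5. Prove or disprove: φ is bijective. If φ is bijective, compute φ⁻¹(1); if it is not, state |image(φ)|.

-2/3

Suppose φ(u) = φ(v). Then 6u + 5 = 6v + 5, hence 6u = 6v, hence u = v.
For any y ∈ ℝ, x = (y − 5)/6 satisfies φ(x) = y.
So φ is bijective.
Since φ is bijective, we compute φ⁻¹(1) = (1 − 5)/6 = −2/3.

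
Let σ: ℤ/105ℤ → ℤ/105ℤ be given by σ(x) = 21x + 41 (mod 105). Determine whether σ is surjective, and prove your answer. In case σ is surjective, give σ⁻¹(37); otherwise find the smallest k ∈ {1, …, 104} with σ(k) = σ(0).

5

Since gcd(21, 105) = 21, we have 21x ≡ 0 (mod 21) for all x, so σ(x) ≡ 20 (mod 21).
But 0 ≢ 20 (mod 21), so 0 ∈ ℤ/105ℤ has no preimage. So σ is not surjective.
Since σ is not surjective, we find the least positive k with σ(k) = σ(0): this means 21k ≡ 0 (mod 105), i.e. 105 ∣ 21k. Since gcd(21, 105) = 21, dividing through by 21 this holds exactly when 5 ∣ k.
The smallest positive such k is 5.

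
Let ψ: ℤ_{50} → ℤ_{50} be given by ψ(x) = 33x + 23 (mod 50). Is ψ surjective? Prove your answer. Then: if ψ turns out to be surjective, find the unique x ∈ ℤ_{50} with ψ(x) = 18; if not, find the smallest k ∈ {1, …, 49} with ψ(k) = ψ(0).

15

Since gcd(33, 50) = 1, 33 is invertible modulo 50. Euclid's algorithm: 50 = 1·33 + 17, 33 = 1·17 + 16, 17 = 1·16 + 1; back-substituting gives 1 = 47·33 − 31·50, so 33⁻¹ ≡ 47 (mod 50).
Then y ↦ 47(y − 23) is a two-sided inverse to ψ, so every y ∈ ℤ_{50} has a preimage.
Hence ψ is surjective.
Since ψ is surjective, we compute ψ⁻¹(18): solve 33x + 23 ≡ 18 (mod 50), i.e. 33x ≡ 45 (mod 50).
Multiplying by 33⁻¹ = 47 gives x ≡ 47·45 = 2115 = 42·50 + 15 ≡ 15 (mod 50).
Check: ψ(15) = 33·15 + 23 = 518 = 10·50 + 18 ≡ 18 (mod 50).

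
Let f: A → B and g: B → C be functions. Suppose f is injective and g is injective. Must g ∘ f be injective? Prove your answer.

injective

Suppose (g ∘ f)(u) = (g ∘ f)(v), i.e. g(f(u)) = g(f(v)).
Since g is injective, f(u) = f(v). Since f is injective, u = v. Thus g ∘ f is injective.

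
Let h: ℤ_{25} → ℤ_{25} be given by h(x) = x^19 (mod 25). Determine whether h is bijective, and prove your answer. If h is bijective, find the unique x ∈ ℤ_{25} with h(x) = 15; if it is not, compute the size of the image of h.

21

h(0) = 0^19 = 0.
h(5): Repeated squaring mod 25: 5^1 ≡ 5, 5^2 ≡ 5² = 25 ≡ 0, 5^4 ≡ 0² = 0, 5^8 ≡ 0² = 0, 5^16 ≡ 0² = 0. Since 19 = 16 + 2 + 1, 5^19 ≡ 0·0·5: 0·0 = 0, then 0·5 = 0. So 5^19 ≡ 0 (mod 25).
So h(0) = h(5) = 0 while 0 ≠ 5, hence h is not injective, hence not bijective.
Since h is not bijective, we determine |image(h)|. Computing x^19 mod 25 for each x (by repeated squaring, reducing mod 25 at every step), the values h(0), h(1), …, h(24) are: 0, 1, 13, 17, 19, 0, 21, 18, 22, 14, 0, 16, 23, 2, 9, 0, 11, 3, 7, 4, 0, 6, 8, 12, 24.
The distinct values are {0, 1, 2, 3, 4, 6, 7, 8, 9, 11, 12, 13, 14, 16, 17, 18, 19, 21, 22, 23, 24}; there are 21 of them.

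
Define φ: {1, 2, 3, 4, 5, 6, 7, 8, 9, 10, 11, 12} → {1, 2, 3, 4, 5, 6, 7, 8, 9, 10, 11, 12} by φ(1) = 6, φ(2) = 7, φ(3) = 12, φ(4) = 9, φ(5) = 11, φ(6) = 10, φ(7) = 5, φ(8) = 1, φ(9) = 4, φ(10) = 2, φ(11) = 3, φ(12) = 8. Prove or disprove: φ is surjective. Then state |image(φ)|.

Every element of the codomain has a preimage: 1 = φ(8), 2 = φ(10), 3 = φ(11), 4 = φ(9), 5 = φ(7), 6 = φ(1), 7 = φ(2), 8 = φ(12), 9 = φ(4), 10 = φ(6), 11 = φ(5), 12 = φ(3).
Hence φ is surjective.
The image of φ is {1, 2, 3, 4, 5, 6, 7, 8, 9, 10, 11, 12}, which has 12 elements.

12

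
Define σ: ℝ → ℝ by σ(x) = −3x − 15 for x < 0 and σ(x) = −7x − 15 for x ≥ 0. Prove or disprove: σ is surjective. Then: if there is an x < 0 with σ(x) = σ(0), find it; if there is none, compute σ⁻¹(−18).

Both pieces are strictly decreasing (slopes −3 and −7), so each is injective on its own interval.
The left piece maps (−∞, 0) onto (−15, ∞); the right piece maps [0, ∞) onto (−∞, −15].
These images together cover ℝ, so σ is surjective.
Because the two images are disjoint, no x < 0 has σ(x) = σ(0), so we compute σ⁻¹(−18): −18 lies in (−∞, −15], so solve −7x − 15 = −18: x = (−18 + 15)/(−7) = 3/7.

3/7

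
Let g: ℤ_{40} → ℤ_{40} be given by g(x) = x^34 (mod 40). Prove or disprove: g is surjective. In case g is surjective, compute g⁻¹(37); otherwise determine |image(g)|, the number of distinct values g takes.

g(4): Repeated squaring mod 40: 4^1 ≡ 4, 4^2 ≡ 4² = 16, 4^4 ≡ 16² = 256 ≡ 16, 4^8 ≡ 16² = 256 ≡ 16, 4^16 ≡ 16² = 256 ≡ 16, 4^32 ≡ 16² = 256 ≡ 16. Since 34 = 32 + 2, 4^34 ≡ 16·16: 16·16 = 256 ≡ 16. So 4^34 ≡ 16 (mod 40).
g(6): Repeated squaring mod 40: 6^1 ≡ 6, 6^2 ≡ 6² = 36, 6^4 ≡ 36² = 1296 ≡ 16, 6^8 ≡ 16² = 256 ≡ 16, 6^16 ≡ 16² = 256 ≡ 16, 6^32 ≡ 16² = 256 ≡ 16. Since 34 = 32 + 2, 6^34 ≡ 16·36: 16·36 = 576 ≡ 16. So 6^34 ≡ 16 (mod 40).
So g(4) = g(6) = 16 while 4 ≠ 6, hence g is not injective.
A non-injective map from the 40-element set ℤ_{40} to itself takes at most 39 distinct values, so it cannot be surjective. Hence g is not surjective.
Since g is not surjective, we determine |image(g)|. Computing x^34 mod 40 for each x (by repeated squaring, reducing mod 40 at every step), the values g(0), g(1), …, g(39) are: 0, 1, 24, 9, 16, 25, 16, 9, 24, 1, 0, 1, 24, 9, 16, 25, 16, 9, 24, 1, 0, 1, 24, 9, 16, 25, 16, 9, 24, 1, 0, 1, 24, 9, 16, 25, 16, 9, 24, 1.
The distinct values are {0, 1, 9, 16, 24, 25}; there are 6 of them.

6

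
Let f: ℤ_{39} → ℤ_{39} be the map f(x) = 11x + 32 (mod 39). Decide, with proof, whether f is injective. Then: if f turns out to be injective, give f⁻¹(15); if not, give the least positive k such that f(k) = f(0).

Recall: f is injective when f(x_1) = f(x_2) forces x_1 = x_2.
If f(x_1) = f(x_2), then 11x_1 ≡ 11x_2 (mod 39). Because gcd(11, 39) = 1, we may cancel 11 to get x_1 ≡ x_2 (mod 39).
So f is injective.
We now compute 11⁻¹ mod 39 explicitly. Euclid's algorithm: 39 = 3·11 + 6, 11 = 1·6 + 5, 6 = 1·5 + 1; back-substituting gives 1 = 32·11 − 9·39, so 11⁻¹ ≡ 32 (mod 39).
Since f is injective, we find f⁻¹(15): we need 11x ≡ 15 − 32 ≡ 22 (mod 39). Using 11⁻¹ = 32: x ≡ 32·22 = 704 = 18·39 + 2, so x = 2.
Check: f(2) = 11·2 + 32 = 54 = 1·39 + 15 ≡ 15 (mod 39).

2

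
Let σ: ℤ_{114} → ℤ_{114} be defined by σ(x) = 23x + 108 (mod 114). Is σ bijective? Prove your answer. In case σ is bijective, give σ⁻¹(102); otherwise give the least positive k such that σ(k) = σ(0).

Recall that σ is injective when σ(u) = σ(v) forces u = v.
If σ(u) = σ(v), then 23u ≡ 23v (mod 114). Because gcd(23, 114) = 1, we may cancel 23 to get u ≡ v (mod 114).
We now compute 23⁻¹ mod 114 explicitly. Euclid's algorithm: 114 = 4·23 + 22, 23 = 1·22 + 1; back-substituting gives 1 = 5·23 − 1·114, so 23⁻¹ ≡ 5 (mod 114).
Then y ↦ 5(y − 108) is a two-sided inverse to σ, so every y ∈ ℤ_{114} has a preimage.
Therefore σ is bijective.
Since σ is bijective, we find σ⁻¹(102): we need 23x ≡ 102 − 108 ≡ 108 (mod 114). Using 23⁻¹ = 5: x ≡ 5·108 = 540 = 4·114 + 84, so x = 84.
Check: σ(84) = 23·84 + 108 = 2040 = 17·114 + 102 ≡ 102 (mod 114).

84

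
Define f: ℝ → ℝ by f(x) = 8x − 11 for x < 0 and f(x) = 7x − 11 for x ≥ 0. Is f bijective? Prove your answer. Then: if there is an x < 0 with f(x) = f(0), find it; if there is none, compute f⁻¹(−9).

Both pieces are strictly increasing (slopes 8 and 7), so each is injective on its own interval.
The left piece maps (−∞, 0) onto (−∞, −11); the right piece maps [0, ∞) onto [−11, ∞).
Since −11 = −11, the images partition ℝ: f is injective and surjective, hence bijective.
Because the two images are disjoint, no x < 0 has f(x) = f(0), so we compute f⁻¹(−9): −9 lies in [−11, ∞), so solve 7x − 11 = −9: x = (−9 + 11)/7 = 2/7.

2/7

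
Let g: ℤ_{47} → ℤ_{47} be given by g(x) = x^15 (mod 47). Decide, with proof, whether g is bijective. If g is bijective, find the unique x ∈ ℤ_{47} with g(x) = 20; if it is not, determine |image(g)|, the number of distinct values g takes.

33

Since 47 is prime, the nonzero elements of ℤ_{47} form a cyclic group of order 46.
As gcd(15, 46) = 1, raising to the 15th power is a bijection on this group: if a^15 ≡ b^15 then (ab^{−1})^15 = 1, and the only element of order dividing gcd(15, 46) = 1 is 1, so a = b.
With g(0) = 0 this makes g injective on all of ℤ_{47}, hence bijective (finite equal-size domain and codomain). In particular g is bijective.
Since g is bijective, we find the preimage of 20. The inverse of x ↦ x^15 on (ℤ_{47})^× is x ↦ x^43, because 15·43 = 645 = 14·46 + 1 ≡ 1 (mod 46) and x^{46} = 1 for x ≠ 0 (Fermat). So g⁻¹(20) = 20^43 mod 47.
Repeated squaring mod 47: 20^1 ≡ 20, 20^2 ≡ 20² = 400 ≡ 24, 20^4 ≡ 24² = 576 ≡ 12, 20^8 ≡ 12² = 144 ≡ 3, 20^16 ≡ 3² = 9, 20^32 ≡ 9² = 81 ≡ 34. Since 43 = 32 + 8 + 2 + 1, 20^43 ≡ 34·3·24·20: 34·3 = 102 ≡ 8, then 8·24 = 192 ≡ 4, then 4·20 = 80 ≡ 33. So 20^43 ≡ 33 (mod 47).
Hence g⁻¹(20) = 33.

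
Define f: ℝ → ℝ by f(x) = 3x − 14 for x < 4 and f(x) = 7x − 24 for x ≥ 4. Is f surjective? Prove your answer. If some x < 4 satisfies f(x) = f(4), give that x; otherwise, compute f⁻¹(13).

Both pieces are strictly increasing (slopes 3 and 7), so each is injective on its own interval.
The left piece maps (−∞, 4) onto (−∞, −2); the right piece maps [4, ∞) onto [4, ∞).
The union (−∞, −2) ∪ [4, ∞) omits the interval between −2 and 4; in particular −2 has no preimage. So f is not surjective.
Because the two images are disjoint, no x < 4 has f(x) = f(4), so we compute f⁻¹(13): 13 lies in [4, ∞), so solve 7x − 24 = 13: x = (13 + 24)/7 = 37/7.

37/7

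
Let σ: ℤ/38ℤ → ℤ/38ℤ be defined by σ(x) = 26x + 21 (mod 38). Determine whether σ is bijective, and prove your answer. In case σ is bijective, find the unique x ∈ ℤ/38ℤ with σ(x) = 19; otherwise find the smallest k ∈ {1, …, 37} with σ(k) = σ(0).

19

We have gcd(26, 38) = 2 > 1. Taking u = 0 and v = 19: σ(0) = 21 and σ(19) = 26·19 + 21 = 515 ≡ 21 (mod 38).
So σ(0) = σ(19) while 0 ≠ 19, thus σ is not injective, hence not bijective.
Since σ is not bijective, we find the least positive k with σ(k) = σ(0): this means 26k ≡ 0 (mod 38), i.e. 38 ∣ 26k. Since gcd(26, 38) = 2, dividing through by 2 this holds exactly when 19 ∣ 13k, and as gcd(13, 19) = 1, exactly when 19 ∣ k.
The smallest positive such k is 19.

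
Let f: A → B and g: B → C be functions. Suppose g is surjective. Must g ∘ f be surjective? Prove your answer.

not surjective

No. Take A = {1}, B = C = {1, 2, 3, 4, 5}, f(1) = 1, and g = identity (surjective).
Then (g ∘ f)(1) = 1, and 5 ∈ C has no preimage under g ∘ f, so g ∘ f is not surjective.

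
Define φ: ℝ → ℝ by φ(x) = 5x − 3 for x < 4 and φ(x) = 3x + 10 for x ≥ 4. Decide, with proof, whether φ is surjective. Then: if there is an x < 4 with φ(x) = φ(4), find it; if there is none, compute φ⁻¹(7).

2

Both pieces are strictly increasing (slopes 5 and 3), so each is injective on its own interval.
The left piece maps (−∞, 4) onto (−∞, 17); the right piece maps [4, ∞) onto [22, ∞).
The union (−∞, 17) ∪ [22, ∞) omits the interval between 17 and 22; in particular 17 has no preimage. So φ is not surjective.
Because the two images are disjoint, no x < 4 has φ(x) = φ(4), so we compute φ⁻¹(7): 7 lies in (−∞, 17), so solve 5x − 3 = 7: x = (7 + 3)/5 = 2.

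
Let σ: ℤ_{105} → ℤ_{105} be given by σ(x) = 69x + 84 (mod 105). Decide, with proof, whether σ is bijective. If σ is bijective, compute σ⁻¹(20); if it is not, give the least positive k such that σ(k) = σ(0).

35

We have gcd(69, 105) = 3 > 1. Taking x_1 = 0 and x_2 = 35: σ(0) = 84 and σ(35) = 69·35 + 84 = 2499 ≡ 84 (mod 105).
So σ(0) = σ(35) while 0 ≠ 35, hence σ is not injective, hence not bijective.
Since σ is not bijective, we find the least positive k with σ(k) = σ(0): this means 69k ≡ 0 (mod 105), i.e. 105 ∣ 69k. Since gcd(69, 105) = 3, dividing through by 3 this holds exactly when 35 ∣ 23k, and as gcd(23, 35) = 1, exactly when 35 ∣ k.
The smallest positive such k is 35.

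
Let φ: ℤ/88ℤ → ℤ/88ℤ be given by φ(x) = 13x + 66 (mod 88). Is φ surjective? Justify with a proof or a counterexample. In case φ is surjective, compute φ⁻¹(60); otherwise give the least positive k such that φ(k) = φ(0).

Since gcd(13, 88) = 1, 13 is invertible modulo 88. Euclid's algorithm: 88 = 6·13 + 10, 13 = 1·10 + 3, 10 = 3·3 + 1; back-substituting gives 1 = 61·13 − 9·88, so 13⁻¹ ≡ 61 (mod 88).
For any y ∈ ℤ/88ℤ, x = 61(y − 66) mod 88 satisfies φ(x) = 13·61(y − 66) + 66 ≡ y (since 13·61 ≡ 1 mod 88). So every y has a preimage.
Hence φ is surjective.
Since φ is surjective, we find φ⁻¹(60): we need 13x ≡ 60 − 66 ≡ 82 (mod 88). Using 13⁻¹ = 61: x ≡ 61·82 = 5002 = 56·88 + 74, so x = 74.
Check: φ(74) = 13·74 + 66 = 1028 = 11·88 + 60 ≡ 60 (mod 88).

74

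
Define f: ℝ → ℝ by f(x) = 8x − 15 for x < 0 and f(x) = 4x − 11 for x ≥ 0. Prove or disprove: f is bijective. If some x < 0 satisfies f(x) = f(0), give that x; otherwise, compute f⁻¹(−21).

Both pieces are strictly increasing (slopes 8 and 4), so each is injective on its own interval.
The left piece maps (−∞, 0) onto (−∞, −15); the right piece maps [0, ∞) onto [−11, ∞).
The images leave a gap (−15 has no preimage), so f is not surjective, hence not bijective.
Because the two images are disjoint, no x < 0 has f(x) = f(0), so we compute f⁻¹(−21): −21 lies in (−∞, −15), so solve 8x − 15 = −21: x = (−21 + 15)/8 = −3/4.

-3/4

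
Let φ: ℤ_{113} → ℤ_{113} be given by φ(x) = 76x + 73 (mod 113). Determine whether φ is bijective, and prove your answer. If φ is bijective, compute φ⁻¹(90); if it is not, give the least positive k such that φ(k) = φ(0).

82

If φ(x_1) = φ(x_2), then 76x_1 ≡ 76x_2 (mod 113). Because gcd(76, 113) = 1, we may cancel 76 to get x_1 ≡ x_2 (mod 113).
We now compute 76⁻¹ mod 113 explicitly. Euclid's algorithm: 113 = 1·76 + 37, 76 = 2·37 + 2, 37 = 18·2 + 1; back-substituting gives 1 = 58·76 − 39·113, so 76⁻¹ ≡ 58 (mod 113).
For any y ∈ ℤ_{113}, x = 58(y − 73) mod 113 satisfies φ(x) = 76·58(y − 73) + 73 ≡ y (since 76·58 ≡ 1 mod 113). So every y has a preimage.
So φ is bijective.
Since φ is bijective, we compute φ⁻¹(90): solve 76x + 73 ≡ 90 (mod 113), i.e. 76x ≡ 17 (mod 113).
Multiplying by 76⁻¹ = 58 gives x ≡ 58·17 = 986 = 8·113 + 82 ≡ 82 (mod 113).
Check: φ(82) = 76·82 + 73 = 6305 = 55·113 + 90 ≡ 90 (mod 113).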